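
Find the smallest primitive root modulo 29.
g = 2. For each prime q|28: 2^{14}≡28, 2^{4}≡16, none ≡ 1, so ord_29(2) = 28 and 2 is a primitive root.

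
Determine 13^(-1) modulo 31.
Since 31 is prime, by Fermat 13^(-1) ≡ 13^{29} ≡ 12 (mod 31). Verify: 13 × 12 = 156 ≡ 1 (mod 31)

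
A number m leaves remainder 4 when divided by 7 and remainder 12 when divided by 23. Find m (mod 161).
M = 7 × 23 = 161. M₁ = 23, y₁ ≡ 4 (mod 7). M₂ = 7, y₂ ≡ 10 (mod 23). m = 4×23×4 + 12×7×10 ≡ 81 (mod 161)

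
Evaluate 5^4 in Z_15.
5^{4} = 625 ≡ 10 (mod 15)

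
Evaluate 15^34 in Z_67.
By repeated squaring mod 67: 15^{1}≡15, 15^{2}≡24, 15^{4}≡40, 15^{8}≡59, 15^{16}≡64, 15^{32}≡9. Then 15^{34} = 15^{32+2} ≡ 9 × 24 ≡ 15 mod 67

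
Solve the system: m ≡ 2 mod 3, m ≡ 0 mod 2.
M = 3 × 2 = 6. M₁ = 2, y₁ ≡ 2 mod 3. M₂ = 3, y₂ ≡ 1 mod 2. m = 2×2×2 + 0×3×1 ≡ 2 mod 6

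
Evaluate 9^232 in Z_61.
Using Fermat: 9^{60} ≡ 1 mod 61. 232 ≡ 52 mod 60. So 9^{232} ≡ 9^{52} ≡ 20 mod 61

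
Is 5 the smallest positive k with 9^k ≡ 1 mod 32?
Powers of 9 mod 32: 9^1≡9, 9^2≡17, 9^3≡25, 9^4≡1. Already 9^4≡1, so the order is 4 < 5. No, the actual order is 4.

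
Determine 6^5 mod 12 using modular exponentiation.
By repeated squaring (mod 12): 6^{1}≡6, 6^{2}≡0, 6^{4}≡0. Then 6^{5} = 6^{4+1} ≡ 0 × 6 ≡ 0 (mod 12)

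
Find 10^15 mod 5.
By repeated squaring mod 5: 10^{1}≡0, 10^{2}≡0, 10^{4}≡0, 10^{8}≡0. Then 10^{15} = 10^{8+4+2+1} ≡ 0 × 0 × 0 × 0 ≡ 0 mod 5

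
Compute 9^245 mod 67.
Using Fermat: 9^{66} ≡ 1 mod 67. 245 ≡ 47 mod 66. So 9^{245} ≡ 9^{47} ≡ 59 mod 67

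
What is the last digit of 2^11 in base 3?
Using Fermat: 2^{2} ≡ 1 (mod 3). 11 ≡ 1 (mod 2). So 2^{11} ≡ 2^{1} ≡ 2 (mod 3)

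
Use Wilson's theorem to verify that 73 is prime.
(72)! mod 73 = 72. Since this equals -1 (mod 73), Wilson confirms 73 is prime.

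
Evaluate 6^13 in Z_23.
By repeated squaring (mod 23): 6^{1}≡6, 6^{2}≡13, 6^{4}≡8, 6^{8}≡18. Then 6^{13} = 6^{8+4+1} ≡ 18 × 8 × 6 ≡ 13 (mod 23)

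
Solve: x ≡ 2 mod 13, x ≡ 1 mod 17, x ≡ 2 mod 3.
M = 13 × 17 × 3 = 663. M₁ = 51, y₁ ≡ 12 mod 13. M₂ = 39, y₂ ≡ 7 mod 17. M₃ = 221, y₃ ≡ 2 mod 3. x = 2×51×12 + 1×39×7 + 2×221×2 ≡ 392 mod 663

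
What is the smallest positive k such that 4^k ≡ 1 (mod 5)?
Powers of 4 mod 5: 4^1≡4, 4^2≡1. ord_5(4) = 2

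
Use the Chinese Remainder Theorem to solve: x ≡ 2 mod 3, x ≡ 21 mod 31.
M = 3 × 31 = 93. M₁ = 31, y₁ ≡ 1 mod 3. M₂ = 3, y₂ ≡ 21 mod 31. x = 2×31×1 + 21×3×21 ≡ 83 mod 93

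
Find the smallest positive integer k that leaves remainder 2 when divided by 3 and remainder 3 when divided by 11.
M = 3 × 11 = 33. M₁ = 11, y₁ ≡ 2 mod 3. M₂ = 3, y₂ ≡ 4 mod 11. k = 2×11×2 + 3×3×4 ≡ 14 mod 33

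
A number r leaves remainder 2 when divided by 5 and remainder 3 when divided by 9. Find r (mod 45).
M = 5 × 9 = 45. M₁ = 9, y₁ ≡ 4 (mod 5). M₂ = 5, y₂ ≡ 2 (mod 9). r = 2×9×4 + 3×5×2 ≡ 12 (mod 45)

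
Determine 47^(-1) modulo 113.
Since 113 is prime, by Fermat 47^(-1) ≡ 47^{111} ≡ 101 mod 113. Verify: 47 × 101 = 4747 ≡ 1 mod 113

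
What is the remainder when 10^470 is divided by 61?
Using Fermat: 10^{60} ≡ 1 (mod 61). 470 ≡ 50 (mod 60). So 10^{470} ≡ 10^{50} ≡ 48 (mod 61)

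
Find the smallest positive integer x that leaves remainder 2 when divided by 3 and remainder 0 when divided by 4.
M = 3 × 4 = 12. M₁ = 4, y₁ ≡ 1 (mod 3). M₂ = 3, y₂ ≡ 3 (mod 4). x = 2×4×1 + 0×3×3 ≡ 8 (mod 12)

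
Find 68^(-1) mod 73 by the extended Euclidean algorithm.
Extended GCD: 68(29) + 73(-27) = 1. So 68^(-1) ≡ 29 mod 73. Verify: 68 × 29 = 1972 ≡ 1 mod 73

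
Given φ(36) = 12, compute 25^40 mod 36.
By Euler: 25^{12} ≡ 1 mod 36 since gcd(25, 36) = 1. 40 = 3×12 + 4. So 25^{40} ≡ 25^{4} ≡ 25 mod 36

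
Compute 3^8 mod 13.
By repeated squaring (mod 13): 3^{1}≡3, 3^{2}≡9, 3^{4}≡3, 3^{8}≡9. So 3^{8} ≡ 9 (mod 13)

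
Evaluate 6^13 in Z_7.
Using Fermat: 6^{6} ≡ 1 (mod 7). 13 ≡ 1 (mod 6). So 6^{13} ≡ 6^{1} ≡ 6 (mod 7)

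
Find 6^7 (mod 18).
By repeated squaring (mod 18): 6^{1}≡6, 6^{2}≡0, 6^{4}≡0. Then 6^{7} = 6^{4+2+1} ≡ 0 × 0 × 6 ≡ 0 (mod 18)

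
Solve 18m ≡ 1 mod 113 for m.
Since 113 is prime, by Fermat 18^(-1) ≡ 18^{111} ≡ 44 mod 113. Verify: 18 × 44 = 792 ≡ 1 mod 113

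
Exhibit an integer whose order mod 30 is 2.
11 has order 2 mod 30 since 11^{2} ≡ 1 (mod 30) and no smaller power works.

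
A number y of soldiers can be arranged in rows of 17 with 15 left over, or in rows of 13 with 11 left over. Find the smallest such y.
M = 17 × 13 = 221. M₁ = 13, y₁ ≡ 4 mod 17. M₂ = 17, y₂ ≡ 10 mod 13. y = 15×13×4 + 11×17×10 ≡ 219 mod 221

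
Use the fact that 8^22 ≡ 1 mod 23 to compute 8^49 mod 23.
By Fermat: 8^{22} ≡ 1 mod 23. 49 = 2×22 + 5. So 8^{49} ≡ 8^{5} ≡ 16 mod 23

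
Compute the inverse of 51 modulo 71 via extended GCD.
Extended GCD: 51(-32) + 71(23) = 1. So 51^(-1) ≡ -32 ≡ 39 mod 71. Verify: 51 × 39 = 1989 ≡ 1 mod 71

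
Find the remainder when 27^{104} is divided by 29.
By Fermat: 27^{28} ≡ 1 (mod 29). 104 = 3×28 + 20. So 27^{104} ≡ 27^{20} ≡ 23 (mod 29)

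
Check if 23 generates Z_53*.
23^{4} ≡ 1 mod 53 and 4 < 52, so ord_53(23) = 4 ≠ 52 and 23 is not a primitive root.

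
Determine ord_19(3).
Powers of 3 mod 19: 3^1≡3, 3^2≡9, 3^3≡8, 3^4≡5, 3^5≡15, 3^6≡7, 3^7≡2, 3^8≡6, 3^9≡18, 3^10≡16, 3^11≡10, 3^12≡11, 3^13≡14, 3^14≡4, 3^15≡12, 3^16≡17, 3^17≡13, 3^18≡1. ord_19(3) = 18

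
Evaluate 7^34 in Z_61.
By repeated squaring (mod 61): 7^{1}≡7, 7^{2}≡49, 7^{4}≡22, 7^{8}≡57, 7^{16}≡16, 7^{32}≡12. Then 7^{34} = 7^{32+2} ≡ 12 × 49 ≡ 39 (mod 61)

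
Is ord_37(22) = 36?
Powers of 22 mod 37: 22^1≡22, 22^2≡3, 22^3≡29, 22^4≡9, 22^5≡13, 22^6≡27, 22^7≡2, 22^8≡7, 22^9≡6, 22^10≡21, 22^11≡18, 22^12≡26, 22^13≡17, 22^14≡4, 22^15≡14, 22^16≡12, 22^17≡5, 22^18≡36, 22^19≡15, 22^20≡34, 22^21≡8, 22^22≡28, 22^23≡24, 22^24≡10, 22^25≡35, 22^26≡30, 22^27≡31, 22^28≡16, 22^29≡19, 22^30≡11, 22^31≡20, 22^32≡33, 22^33≡23, 22^34≡25, 22^35≡32, 22^36≡1. First k with 22^k≡1 is k=36. Yes, ord_37(22) = 36.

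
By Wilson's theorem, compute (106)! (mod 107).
By Wilson's theorem, (106)! ≡ -1 ≡ 106 (mod 107)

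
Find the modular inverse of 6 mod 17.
Since 17 is prime, by Fermat 6^(-1) ≡ 6^{15} ≡ 3 (mod 17). Verify: 6 × 3 = 18 ≡ 1 (mod 17)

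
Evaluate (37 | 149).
(37/149) = 37^{74} mod 149 = 1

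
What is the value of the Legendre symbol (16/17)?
(16/17) = 16^{8} mod 17 = 1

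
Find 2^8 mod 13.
By repeated squaring mod 13: 2^{1}≡2, 2^{2}≡4, 2^{4}≡3, 2^{8}≡9. So 2^{8} ≡ 9 mod 13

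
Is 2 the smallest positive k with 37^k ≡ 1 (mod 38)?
Powers of 37 mod 38: 37^1≡37, 37^2≡1. First k with 37^k≡1 is k=2. Yes, ord_38(37) = 2.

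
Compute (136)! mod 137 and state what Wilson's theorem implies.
(136)! mod 137 = 136. Since this equals -1 (mod 137), Wilson confirms 137 is prime.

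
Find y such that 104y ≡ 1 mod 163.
Since 163 is prime, by Fermat 104^(-1) ≡ 104^{161} ≡ 58 mod 163. Verify: 104 × 58 = 6032 ≡ 1 mod 163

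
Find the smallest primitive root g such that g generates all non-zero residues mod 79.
g = 3. Powers: [3, 9, 27, 2, 6, 18, ...] generates all 78 non-zero residues.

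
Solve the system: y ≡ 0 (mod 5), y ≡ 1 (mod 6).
M = 5 × 6 = 30. M₁ = 6, y₁ ≡ 1 (mod 5). M₂ = 5, y₂ ≡ 5 (mod 6). y = 0×6×1 + 1×5×5 ≡ 25 (mod 30)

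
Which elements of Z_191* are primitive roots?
There are φ(190) = 72 primitive roots mod 191: {19, 21, 22, 28, 29, 33, 35, 42, 44, 47, 53, 56, 57, 58, 61, 62, 63, 71, 73, 74, 76, 83, 87, 88, 89, 91, 93, 94, 95, 99, 101, 105, 106, 110, 111, 112, 113, 114, 116, 119, 123, 124, 126, 127, 131, 132, 137, 140, 141, 143, 145, 146, 148, 151, 157, 164, 165, 167, 168, 171, 173, 174, 175, 176, 178, 179, 181, 182, 183, 187, 188, 189}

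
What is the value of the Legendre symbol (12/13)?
(12/13) = 12^{6} mod 13 = 1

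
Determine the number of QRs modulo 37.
For prime 37, there are (p-1)/2 = (37-1)/2 = 18 quadratic residues (excluding 0).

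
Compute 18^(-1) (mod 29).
Since 29 is prime, by Fermat 18^(-1) ≡ 18^{27} ≡ 21 (mod 29). Verify: 18 × 21 = 378 ≡ 1 (mod 29)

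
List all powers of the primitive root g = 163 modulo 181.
163^1, 163^2, ..., 163^{180} mod 181: [163, 143, 141, 177, 72, 152, 160, 16, 74, 116, 84, 117, 66, 79, 26, 75, 98, 46, 77, 62, 151, 178, 54, 114, 120, 12, 146, 87, 63, 133, 140, 14, 110, 11, 164, 125, 103, 137, 68, 43, 131, 176, 90, 9, 19, 20, 2, 145, 105, 101, 173, 144, 123, 139, 32, 148, 51, 168, 53, 132, 158, 52, 150, 15, 92, 154, 124, 121, 175, 108, 47, 59, 24, 111, 174, 126, 85, 99, 28, 39, 22, 147, 69, 25, 93, 136, 86, 81, 171, 180, 18, 38, 40, 4, 109, 29, 21, 165, 107, 65, 97, 64, 115, 102, 155, 106, 83, 135, 104, 119, 30, 3, 127, 67, 61, 169, 35, 94, 118, 48, 41, 167, 71, 170, 17, 56, 78, 44, 113, 138, 50, 5, 91, 172, 162, 161, 179, 36, 76, 80, 8, 37, 58, 42, 149, 33, 130, 13, 128, 49, 23, 129, 31, 166, 89, 27, 57, 60, 6, 73, 134, 122, 157, 70, 7, 55, 96, 82, 153, 142, 159, 34, 112, 156, 88, 45, 95, 100, 10, 1]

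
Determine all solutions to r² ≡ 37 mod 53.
The square roots of 37 mod 53 are 14 and 39. Verify: 14² = 196 ≡ 37 mod 53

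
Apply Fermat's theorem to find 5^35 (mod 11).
By Fermat: 5^{10} ≡ 1 (mod 11). 35 = 3×10 + 5. So 5^{35} ≡ 5^{5} ≡ 1 (mod 11)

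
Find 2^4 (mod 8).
2^{4} = 16 ≡ 0 (mod 8)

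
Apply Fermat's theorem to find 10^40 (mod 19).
By Fermat: 10^{18} ≡ 1 (mod 19). 40 = 2×18 + 4. So 10^{40} ≡ 10^{4} ≡ 6 (mod 19)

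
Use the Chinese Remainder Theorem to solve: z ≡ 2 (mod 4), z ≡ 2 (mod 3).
M = 4 × 3 = 12. M₁ = 3, y₁ ≡ 3 (mod 4). M₂ = 4, y₂ ≡ 1 (mod 3). z = 2×3×3 + 2×4×1 ≡ 2 (mod 12)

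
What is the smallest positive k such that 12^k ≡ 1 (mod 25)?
Powers of 12 mod 25: 12^1≡12, 12^2≡19, 12^3≡3, 12^4≡11, 12^5≡7, 12^6≡9, 12^7≡8, 12^8≡21, 12^9≡2, 12^10≡24, 12^11≡13, 12^12≡6, 12^13≡22, 12^14≡14, 12^15≡18, 12^16≡16, 12^17≡17, 12^18≡4, 12^19≡23, 12^20≡1. So the order of 12 is 20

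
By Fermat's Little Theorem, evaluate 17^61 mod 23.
By Fermat: 17^{22} ≡ 1 (mod 23). 61 = 2×22 + 17. So 17^{61} ≡ 17^{17} ≡ 11 (mod 23)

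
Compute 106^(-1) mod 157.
Since 157 is prime, by Fermat 106^(-1) ≡ 106^{155} ≡ 40 mod 157. Verify: 106 × 40 = 4240 ≡ 1 mod 157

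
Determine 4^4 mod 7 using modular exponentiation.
4^{4} = 256 ≡ 4 (mod 7)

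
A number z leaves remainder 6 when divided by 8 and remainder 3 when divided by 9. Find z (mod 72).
M = 8 × 9 = 72. M₁ = 9, y₁ ≡ 1 (mod 8). M₂ = 8, y₂ ≡ 8 (mod 9). z = 6×9×1 + 3×8×8 ≡ 30 (mod 72)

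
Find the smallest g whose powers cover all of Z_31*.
g = 3. For each prime q|30: 3^{15}≡30, 3^{10}≡25, 3^{6}≡16, none ≡ 1, so ord_31(3) = 30 and 3 is a primitive root.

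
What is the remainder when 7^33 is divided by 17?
Using Fermat: 7^{16} ≡ 1 mod 17. 33 ≡ 1 mod 16. So 7^{33} ≡ 7^{1} ≡ 7 mod 17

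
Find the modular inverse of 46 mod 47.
Since 47 is prime, by Fermat 46^(-1) ≡ 46^{45} ≡ 46 mod 47. Verify: 46 × 46 = 2116 ≡ 1 mod 47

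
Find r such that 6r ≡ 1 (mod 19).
Since 19 is prime, by Fermat 6^(-1) ≡ 6^{17} ≡ 16 (mod 19). Verify: 6 × 16 = 96 ≡ 1 (mod 19)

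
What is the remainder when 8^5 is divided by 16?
By repeated squaring (mod 16): 8^{1}≡8, 8^{2}≡0, 8^{4}≡0. Then 8^{5} = 8^{4+1} ≡ 0 × 8 ≡ 0 (mod 16)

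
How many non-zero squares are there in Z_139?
Exactly half the non-zero residues mod a prime are QRs: (139-1)/2 = 69.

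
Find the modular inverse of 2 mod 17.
Since 17 is prime, by Fermat 2^(-1) ≡ 2^{15} ≡ 9 mod 17. Verify: 2 × 9 = 18 ≡ 1 mod 17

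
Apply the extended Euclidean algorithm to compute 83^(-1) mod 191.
Extended GCD: 83(-23) + 191(10) = 1. So 83^(-1) ≡ -23 ≡ 168 mod 191. Verify: 83 × 168 = 13944 ≡ 1 mod 191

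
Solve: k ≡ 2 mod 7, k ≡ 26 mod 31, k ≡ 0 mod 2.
M = 7 × 31 × 2 = 434. M₁ = 62, y₁ ≡ 6 mod 7. M₂ = 14, y₂ ≡ 20 mod 31. M₃ = 217, y₃ ≡ 1 mod 2. k = 2×62×6 + 26×14×20 + 0×217×1 ≡ 212 mod 434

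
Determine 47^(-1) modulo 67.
Since 67 is prime, by Fermat 47^(-1) ≡ 47^{65} ≡ 10 (mod 67). Verify: 47 × 10 = 470 ≡ 1 (mod 67)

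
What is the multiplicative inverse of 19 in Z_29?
Since 29 is prime, by Fermat 19^(-1) ≡ 19^{27} ≡ 26 (mod 29). Verify: 19 × 26 = 494 ≡ 1 (mod 29)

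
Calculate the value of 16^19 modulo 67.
By repeated squaring mod 67: 16^{1}≡16, 16^{2}≡55, 16^{4}≡10, 16^{8}≡33, 16^{16}≡17. Then 16^{19} = 16^{16+2+1} ≡ 17 × 55 × 16 ≡ 19 mod 67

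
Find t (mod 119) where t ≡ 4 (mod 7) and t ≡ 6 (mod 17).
M = 7 × 17 = 119. M₁ = 17, y₁ ≡ 5 (mod 7). M₂ = 7, y₂ ≡ 5 (mod 17). t = 4×17×5 + 6×7×5 ≡ 74 (mod 119)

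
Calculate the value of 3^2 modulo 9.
3^{2} = 9 ≡ 0 (mod 9)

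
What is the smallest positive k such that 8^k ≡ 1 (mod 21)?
Powers of 8 mod 21: 8^1≡8, 8^2≡1. Order = 2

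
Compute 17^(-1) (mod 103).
Since 103 is prime, by Fermat 17^(-1) ≡ 17^{101} ≡ 97 (mod 103). Verify: 17 × 97 = 1649 ≡ 1 (mod 103)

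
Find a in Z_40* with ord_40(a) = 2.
9 has order 2 mod 40 since 9^{2} ≡ 1 mod 40 and no smaller power works.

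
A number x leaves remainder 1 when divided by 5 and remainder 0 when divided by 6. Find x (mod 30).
M = 5 × 6 = 30. M₁ = 6, y₁ ≡ 1 (mod 5). M₂ = 5, y₂ ≡ 5 (mod 6). x = 1×6×1 + 0×5×5 ≡ 6 (mod 30)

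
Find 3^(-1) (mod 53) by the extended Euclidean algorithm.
Extended GCD: 3(18) + 53(-1) = 1. So 3^(-1) ≡ 18 (mod 53). Verify: 3 × 18 = 54 ≡ 1 (mod 53)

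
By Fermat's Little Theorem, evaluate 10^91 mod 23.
By Fermat: 10^{22} ≡ 1 (mod 23). 91 = 4×22 + 3. So 10^{91} ≡ 10^{3} ≡ 11 (mod 23)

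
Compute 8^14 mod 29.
By repeated squaring mod 29: 8^{1}≡8, 8^{2}≡6, 8^{4}≡7, 8^{8}≡20. Then 8^{14} = 8^{8+4+2} ≡ 20 × 7 × 6 ≡ 28 mod 29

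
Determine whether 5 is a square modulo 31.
By Euler's criterion: 5^{15} ≡ 1 mod 31. Since this equals 1, 5 is a QR.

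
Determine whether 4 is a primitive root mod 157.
4^{26} ≡ 1 mod 157 and 26 < 156, so ord_157(4) = 26 ≠ 156 and 4 is not a primitive root.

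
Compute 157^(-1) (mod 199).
Since 199 is prime, by Fermat 157^(-1) ≡ 157^{197} ≡ 90 (mod 199). Verify: 157 × 90 = 14130 ≡ 1 (mod 199)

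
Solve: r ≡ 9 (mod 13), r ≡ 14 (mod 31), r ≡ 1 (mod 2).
M = 13 × 31 × 2 = 806. M₁ = 62, y₁ ≡ 4 (mod 13). M₂ = 26, y₂ ≡ 6 (mod 31). M₃ = 403, y₃ ≡ 1 (mod 2). r = 9×62×4 + 14×26×6 + 1×403×1 ≡ 789 (mod 806)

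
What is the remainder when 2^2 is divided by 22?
2^{2} = 4 ≡ 4 (mod 22)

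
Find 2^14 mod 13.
Using Fermat: 2^{12} ≡ 1 mod 13. 14 ≡ 2 mod 12. So 2^{14} ≡ 2^{2} ≡ 4 mod 13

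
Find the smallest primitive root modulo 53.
g = 2. For each prime q|52: 2^{26}≡52, 2^{4}≡16, none ≡ 1, so ord_53(2) = 52 and 2 is a primitive root.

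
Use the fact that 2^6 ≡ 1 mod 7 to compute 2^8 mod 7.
By Fermat: 2^{6} ≡ 1 mod 7. So 2^{8} = 2^{6} · 2^{2} ≡ 2^{2} ≡ 4 mod 7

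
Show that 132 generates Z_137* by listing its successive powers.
132^1, 132^2, ..., 132^{136} mod 137: [132, 25, 12, 77, 26, 7, 102, 38, 84, 128, 45, 49, 29, 129, 40, 74, 41, 69, 66, 81, 6, 107, 13, 72, 51, 19, 42, 64, 91, 93, 83, 133, 20, 37, 89, 103, 33, 109, 3, 122, 75, 36, 94, 78, 21, 32, 114, 115, 110, 135, 10, 87, 113, 120, 85, 123, 70, 61, 106, 18, 47, 39, 79, 16, 57, 126, 55, 136, 5, 112, 125, 60, 111, 130, 35, 99, 53, 9, 92, 88, 108, 8, 97, 63, 96, 68, 71, 56, 131, 30, 124, 65, 86, 118, 95, 73, 46, 44, 54, 4, 117, 100, 48, 34, 104, 28, 134, 15, 62, 101, 43, 59, 116, 105, 23, 22, 27, 2, 127, 50, 24, 17, 52, 14, 67, 76, 31, 119, 90, 98, 58, 121, 80, 11, 82, 1]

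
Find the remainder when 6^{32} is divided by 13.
By Fermat: 6^{12} ≡ 1 (mod 13). 32 = 2×12 + 8. So 6^{32} ≡ 6^{8} ≡ 3 (mod 13)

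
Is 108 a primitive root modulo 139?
ord_139(108) divides 138. For each prime q|138: 108^{69}≡138, 108^{46}≡42, 108^{6}≡79, none ≡ 1. So 108 has order 138 and is a primitive root mod 139.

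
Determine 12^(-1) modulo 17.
Since 17 is prime, by Fermat 12^(-1) ≡ 12^{15} ≡ 10 mod 17. Verify: 12 × 10 = 120 ≡ 1 mod 17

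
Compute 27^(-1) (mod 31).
Since 31 is prime, by Fermat 27^(-1) ≡ 27^{29} ≡ 23 (mod 31). Verify: 27 × 23 = 621 ≡ 1 (mod 31)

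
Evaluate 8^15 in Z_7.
Using Fermat: 8^{6} ≡ 1 mod 7. 15 ≡ 3 mod 6. So 8^{15} ≡ 8^{3} ≡ 1 mod 7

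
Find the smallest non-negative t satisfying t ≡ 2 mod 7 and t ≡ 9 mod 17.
M = 7 × 17 = 119. M₁ = 17, y₁ ≡ 5 mod 7. M₂ = 7, y₂ ≡ 5 mod 17. t = 2×17×5 + 9×7×5 ≡ 9 mod 119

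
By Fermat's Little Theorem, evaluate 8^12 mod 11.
By Fermat: 8^{10} ≡ 1 mod 11. So 8^{12} = 8^{10} · 8^{2} ≡ 8^{2} ≡ 9 mod 11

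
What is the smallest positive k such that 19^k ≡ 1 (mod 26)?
Powers of 19 mod 26: 19^1≡19, 19^2≡23, 19^3≡21, 19^4≡9, 19^5≡15, 19^6≡25, 19^7≡7, 19^8≡3, 19^9≡5, 19^10≡17, 19^11≡11, 19^12≡1. ord_26(19) = 12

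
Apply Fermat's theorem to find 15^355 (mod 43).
By Fermat: 15^{42} ≡ 1 (mod 43). 355 ≡ 19 (mod 42). So 15^{355} ≡ 15^{19} ≡ 13 (mod 43)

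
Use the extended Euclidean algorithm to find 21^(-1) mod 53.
Extended GCD: 21(-5) + 53(2) = 1. So 21^(-1) ≡ -5 ≡ 48 (mod 53). Verify: 21 × 48 = 1008 ≡ 1 (mod 53)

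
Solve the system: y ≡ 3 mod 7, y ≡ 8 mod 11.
M = 7 × 11 = 77. M₁ = 11, y₁ ≡ 2 mod 7. M₂ = 7, y₂ ≡ 8 mod 11. y = 3×11×2 + 8×7×8 ≡ 52 mod 77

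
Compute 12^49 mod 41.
Using Fermat: 12^{40} ≡ 1 mod 41. 49 ≡ 9 mod 40. So 12^{49} ≡ 12^{9} ≡ 11 mod 41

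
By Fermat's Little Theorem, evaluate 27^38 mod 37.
By Fermat: 27^{36} ≡ 1 (mod 37). So 27^{38} = 27^{36} · 27^{2} ≡ 27^{2} ≡ 26 (mod 37)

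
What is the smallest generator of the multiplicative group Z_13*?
g = 2. For each prime q|12: 2^{6}≡12, 2^{4}≡3, none ≡ 1, so ord_13(2) = 12 and 2 is a primitive root.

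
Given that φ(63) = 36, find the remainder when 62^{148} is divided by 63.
By Euler: 62^{36} ≡ 1 mod 63 since gcd(62, 63) = 1. 148 = 4×36 + 4. So 62^{148} ≡ 62^{4} ≡ 1 mod 63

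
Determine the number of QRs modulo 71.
Exactly half the non-zero residues mod a prime are QRs: (71-1)/2 = 35.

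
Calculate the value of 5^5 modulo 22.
By repeated squaring mod 22: 5^{1}≡5, 5^{2}≡3, 5^{4}≡9. Then 5^{5} = 5^{4+1} ≡ 9 × 5 ≡ 1 mod 22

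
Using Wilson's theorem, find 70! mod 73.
(72)! = (70)! × (71) × (72) ≡ -1 mod 73. So (70)! ≡ -1 × [(72)(71)]^(-1) ≡ 36 mod 73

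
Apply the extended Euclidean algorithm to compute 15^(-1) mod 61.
Extended GCD: 15(-4) + 61(1) = 1. So 15^(-1) ≡ -4 ≡ 57 (mod 61). Verify: 15 × 57 = 855 ≡ 1 (mod 61)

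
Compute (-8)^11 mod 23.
By repeated squaring (mod 23): (-8)^{1}≡15, (-8)^{2}≡18, (-8)^{4}≡2, (-8)^{8}≡4. Then (-8)^{11} = (-8)^{8+2+1} ≡ 4 × 18 × 15 ≡ 22 (mod 23)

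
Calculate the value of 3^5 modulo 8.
By repeated squaring (mod 8): 3^{1}≡3, 3^{2}≡1, 3^{4}≡1. Then 3^{5} = 3^{4+1} ≡ 1 × 3 ≡ 3 (mod 8)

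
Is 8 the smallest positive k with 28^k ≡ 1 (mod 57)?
Powers of 28 mod 57: 28^1≡28, 28^2≡43, 28^3≡7, 28^4≡25, 28^5≡16, 28^6≡49, 28^7≡4, 28^8≡55, 28^9≡1. 28^8≡55≢1, so ord ≠ 8. No, the actual order is 9.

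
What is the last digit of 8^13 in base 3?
Using Fermat: 8^{2} ≡ 1 mod 3. 13 ≡ 1 mod 2. So 8^{13} ≡ 8^{1} ≡ 2 mod 3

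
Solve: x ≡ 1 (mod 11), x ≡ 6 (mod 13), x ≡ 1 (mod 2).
M = 11 × 13 × 2 = 286. M₁ = 26, y₁ ≡ 3 (mod 11). M₂ = 22, y₂ ≡ 3 (mod 13). M₃ = 143, y₃ ≡ 1 (mod 2). x = 1×26×3 + 6×22×3 + 1×143×1 ≡ 45 (mod 286)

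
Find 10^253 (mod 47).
Using Fermat: 10^{46} ≡ 1 (mod 47). 253 ≡ 23 (mod 46). So 10^{253} ≡ 10^{23} ≡ 46 (mod 47)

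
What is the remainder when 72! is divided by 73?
By Wilson's theorem, (72)! ≡ -1 ≡ 72 mod 73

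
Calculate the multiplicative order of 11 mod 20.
Powers of 11 mod 20: 11^1≡11, 11^2≡1. So the order of 11 is 2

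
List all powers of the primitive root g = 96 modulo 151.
96^1, 96^2, ..., 96^{150} mod 151: [96, 5, 27, 25, 135, 125, 71, 21, 53, 105, 114, 72, 117, 58, 132, 139, 56, 91, 129, 2, 41, 10, 54, 50, 119, 99, 142, 42, 106, 59, 77, 144, 83, 116, 113, 127, 112, 31, 107, 4, 82, 20, 108, 100, 87, 47, 133, 84, 61, 118, 3, 137, 15, 81, 75, 103, 73, 62, 63, 8, 13, 40, 65, 49, 23, 94, 115, 17, 122, 85, 6, 123, 30, 11, 150, 55, 146, 124, 126, 16, 26, 80, 130, 98, 46, 37, 79, 34, 93, 19, 12, 95, 60, 22, 149, 110, 141, 97, 101, 32, 52, 9, 109, 45, 92, 74, 7, 68, 35, 38, 24, 39, 120, 44, 147, 69, 131, 43, 51, 64, 104, 18, 67, 90, 33, 148, 14, 136, 70, 76, 48, 78, 89, 88, 143, 138, 111, 86, 102, 128, 57, 36, 134, 29, 66, 145, 28, 121, 140, 1]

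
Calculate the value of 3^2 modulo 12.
3^{2} = 9 ≡ 9 (mod 12)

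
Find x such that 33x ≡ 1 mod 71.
Since 71 is prime, by Fermat 33^(-1) ≡ 33^{69} ≡ 28 mod 71. Verify: 33 × 28 = 924 ≡ 1 mod 71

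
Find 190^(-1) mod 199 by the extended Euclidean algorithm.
Extended GCD: 190(22) + 199(-21) = 1. So 190^(-1) ≡ 22 mod 199. Verify: 190 × 22 = 4180 ≡ 1 mod 199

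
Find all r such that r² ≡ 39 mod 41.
The square roots of 39 mod 41 are 11 and 30. Verify: 11² = 121 ≡ 39 mod 41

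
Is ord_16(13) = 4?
Powers of 13 mod 16: 13^1≡13, 13^2≡9, 13^3≡5, 13^4≡1. First k with 13^k≡1 is k=4. Yes, ord_16(13) = 4.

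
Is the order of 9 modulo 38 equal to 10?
Powers of 9 mod 38: 9^1≡9, 9^2≡5, 9^3≡7, 9^4≡25, 9^5≡35, 9^6≡11, 9^7≡23, 9^8≡17, 9^9≡1. Already 9^9≡1, so the order is 9 < 10. No, the actual order is 9.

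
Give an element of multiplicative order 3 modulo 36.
13 has order 3 mod 36 since 13^{3} ≡ 1 mod 36 and no smaller power works.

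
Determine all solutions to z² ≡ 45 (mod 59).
The square roots of 45 mod 59 are 35 and 24. Verify: 35² = 1225 ≡ 45 (mod 59)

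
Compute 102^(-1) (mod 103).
Since 103 is prime, by Fermat 102^(-1) ≡ 102^{101} ≡ 102 (mod 103). Verify: 102 × 102 = 10404 ≡ 1 (mod 103)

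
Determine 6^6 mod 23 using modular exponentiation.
By repeated squaring (mod 23): 6^{1}≡6, 6^{2}≡13, 6^{4}≡8. Then 6^{6} = 6^{4+2} ≡ 8 × 13 ≡ 12 (mod 23)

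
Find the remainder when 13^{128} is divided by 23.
By Fermat: 13^{22} ≡ 1 (mod 23). 128 = 5×22 + 18. So 13^{128} ≡ 13^{18} ≡ 9 (mod 23)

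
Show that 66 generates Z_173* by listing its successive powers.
66^1, 66^2, ..., 66^{172} mod 173: [66, 31, 143, 96, 108, 35, 61, 47, 161, 73, 147, 14, 59, 88, 99, 133, 128, 144, 162, 139, 5, 157, 155, 23, 134, 21, 2, 132, 62, 113, 19, 43, 70, 122, 94, 149, 146, 121, 28, 118, 3, 25, 93, 83, 115, 151, 105, 10, 141, 137, 46, 95, 42, 4, 91, 124, 53, 38, 86, 140, 71, 15, 125, 119, 69, 56, 63, 6, 50, 13, 166, 57, 129, 37, 20, 109, 101, 92, 17, 84, 8, 9, 75, 106, 76, 172, 107, 142, 30, 77, 65, 138, 112, 126, 12, 100, 26, 159, 114, 85, 74, 40, 45, 29, 11, 34, 168, 16, 18, 150, 39, 152, 171, 41, 111, 60, 154, 130, 103, 51, 79, 24, 27, 52, 145, 55, 170, 148, 80, 90, 58, 22, 68, 163, 32, 36, 127, 78, 131, 169, 82, 49, 120, 135, 87, 33, 102, 158, 48, 54, 104, 117, 110, 167, 123, 160, 7, 116, 44, 136, 153, 64, 72, 81, 156, 89, 165, 164, 98, 67, 97, 1]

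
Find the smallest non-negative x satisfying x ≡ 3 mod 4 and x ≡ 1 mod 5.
M = 4 × 5 = 20. M₁ = 5, y₁ ≡ 1 mod 4. M₂ = 4, y₂ ≡ 4 mod 5. x = 3×5×1 + 1×4×4 ≡ 11 mod 20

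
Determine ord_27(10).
Powers of 10 mod 27: 10^1≡10, 10^2≡19, 10^3≡1. So the order of 10 is 3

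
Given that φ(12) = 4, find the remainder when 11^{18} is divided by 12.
By Euler: 11^{4} ≡ 1 mod 12 since gcd(11, 12) = 1. 18 = 4×4 + 2. So 11^{18} ≡ 11^{2} ≡ 1 mod 12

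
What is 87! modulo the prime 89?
(88)! = (87)! × (88) ≡ -1 mod 89. So (87)! ≡ -1 × (88)^(-1) ≡ (-1)×(-1) = 1 mod 89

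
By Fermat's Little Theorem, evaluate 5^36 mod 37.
By Fermat's Little Theorem, 5^{36} ≡ 1 (mod 37) since 37 is prime and gcd(5, 37) = 1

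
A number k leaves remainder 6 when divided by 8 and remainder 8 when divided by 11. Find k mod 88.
M = 8 × 11 = 88. M₁ = 11, y₁ ≡ 3 mod 8. M₂ = 8, y₂ ≡ 7 mod 11. k = 6×11×3 + 8×8×7 ≡ 30 mod 88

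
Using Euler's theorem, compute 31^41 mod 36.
By Euler: 31^{12} ≡ 1 (mod 36) since gcd(31, 36) = 1. 41 = 3×12 + 5. So 31^{41} ≡ 31^{5} ≡ 7 (mod 36)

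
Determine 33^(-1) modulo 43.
Since 43 is prime, by Fermat 33^(-1) ≡ 33^{41} ≡ 30 (mod 43). Verify: 33 × 30 = 990 ≡ 1 (mod 43)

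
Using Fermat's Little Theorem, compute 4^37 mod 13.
By Fermat: 4^{12} ≡ 1 mod 13. 37 = 3×12 + 1. So 4^{37} ≡ 4^{1} ≡ 4 mod 13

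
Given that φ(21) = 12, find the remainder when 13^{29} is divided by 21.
By Euler: 13^{12} ≡ 1 (mod 21) since gcd(13, 21) = 1. 29 = 2×12 + 5. So 13^{29} ≡ 13^{5} ≡ 13 (mod 21)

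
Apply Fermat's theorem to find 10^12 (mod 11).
By Fermat: 10^{10} ≡ 1 (mod 11). So 10^{12} = 10^{10} · 10^{2} ≡ 10^{2} ≡ 1 (mod 11)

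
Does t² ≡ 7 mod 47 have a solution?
By Euler's criterion: 7^{23} ≡ 1 mod 47. Since this equals 1, 7 is a QR.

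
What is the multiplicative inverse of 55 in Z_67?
Since 67 is prime, by Fermat 55^(-1) ≡ 55^{65} ≡ 39 mod 67. Verify: 55 × 39 = 2145 ≡ 1 mod 67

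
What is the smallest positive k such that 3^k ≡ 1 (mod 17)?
Powers of 3 mod 17: 3^1≡3, 3^2≡9, 3^3≡10, 3^4≡13, 3^5≡5, 3^6≡15, 3^7≡11, 3^8≡16, 3^9≡14, 3^10≡8, 3^11≡7, 3^12≡4, 3^13≡12, 3^14≡2, 3^15≡6, 3^16≡1. ord_17(3) = 16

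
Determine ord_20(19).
Powers of 19 mod 20: 19^1≡19, 19^2≡1. Order = 2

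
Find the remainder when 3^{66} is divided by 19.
By Fermat: 3^{18} ≡ 1 mod 19. 66 = 3×18 + 12. So 3^{66} ≡ 3^{12} ≡ 11 mod 19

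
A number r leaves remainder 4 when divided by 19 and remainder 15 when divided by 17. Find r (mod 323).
M = 19 × 17 = 323. M₁ = 17, y₁ ≡ 9 (mod 19). M₂ = 19, y₂ ≡ 9 (mod 17). r = 4×17×9 + 15×19×9 ≡ 270 (mod 323)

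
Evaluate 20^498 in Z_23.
Using Fermat: 20^{22} ≡ 1 (mod 23). 498 ≡ 14 (mod 22). So 20^{498} ≡ 20^{14} ≡ 4 (mod 23)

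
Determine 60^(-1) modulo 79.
Since 79 is prime, by Fermat 60^(-1) ≡ 60^{77} ≡ 54 mod 79. Verify: 60 × 54 = 3240 ≡ 1 mod 79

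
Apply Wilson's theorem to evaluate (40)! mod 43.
(42)! = (40)! × (41) × (42) ≡ -1 mod 43. So (40)! ≡ -1 × [(42)(41)]^(-1) ≡ 21 mod 43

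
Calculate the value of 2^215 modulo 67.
Using Fermat: 2^{66} ≡ 1 mod 67. 215 ≡ 17 mod 66. So 2^{215} ≡ 2^{17} ≡ 20 mod 67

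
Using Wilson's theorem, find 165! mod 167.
(166)! = (165)! × (166) ≡ -1 mod 167. So (165)! ≡ -1 × (166)^(-1) ≡ (-1)×(-1) = 1 mod 167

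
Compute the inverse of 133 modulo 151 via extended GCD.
Extended GCD: 133(-42) + 151(37) = 1. So 133^(-1) ≡ -42 ≡ 109 (mod 151). Verify: 133 × 109 = 14497 ≡ 1 (mod 151)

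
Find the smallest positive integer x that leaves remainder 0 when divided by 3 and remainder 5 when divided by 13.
M = 3 × 13 = 39. M₁ = 13, y₁ ≡ 1 (mod 3). M₂ = 3, y₂ ≡ 9 (mod 13). x = 0×13×1 + 5×3×9 ≡ 18 (mod 39)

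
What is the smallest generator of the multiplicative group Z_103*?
g = 5. Powers: [5, 25, 22, 7, 35, 72, 51, 49, ...] generates all 102 non-zero residues.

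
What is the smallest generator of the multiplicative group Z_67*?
g = 2. For each prime q|66: 2^{33}≡66, 2^{22}≡37, 2^{6}≡64, none ≡ 1, so ord_67(2) = 66 and 2 is a primitive root.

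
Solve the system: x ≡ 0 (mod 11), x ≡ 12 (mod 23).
M = 11 × 23 = 253. M₁ = 23, y₁ ≡ 1 (mod 11). M₂ = 11, y₂ ≡ 21 (mod 23). x = 0×23×1 + 12×11×21 ≡ 242 (mod 253)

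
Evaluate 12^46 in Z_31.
Using Fermat: 12^{30} ≡ 1 (mod 31). 46 ≡ 16 (mod 30). So 12^{46} ≡ 12^{16} ≡ 19 (mod 31)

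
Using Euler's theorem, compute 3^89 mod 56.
By Euler: 3^{24} ≡ 1 mod 56 since gcd(3, 56) = 1. 89 = 3×24 + 17. So 3^{89} ≡ 3^{17} ≡ 19 mod 56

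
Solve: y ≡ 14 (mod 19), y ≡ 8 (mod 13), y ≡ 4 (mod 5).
M = 19 × 13 × 5 = 1235. M₁ = 65, y₁ ≡ 12 (mod 19). M₂ = 95, y₂ ≡ 10 (mod 13). M₃ = 247, y₃ ≡ 3 (mod 5). y = 14×65×12 + 8×95×10 + 4×247×3 ≡ 489 (mod 1235)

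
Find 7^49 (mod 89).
By repeated squaring (mod 89): 7^{1}≡7, 7^{2}≡49, 7^{4}≡87, 7^{8}≡4, 7^{16}≡16, 7^{32}≡78. Then 7^{49} = 7^{32+16+1} ≡ 78 × 16 × 7 ≡ 14 (mod 89)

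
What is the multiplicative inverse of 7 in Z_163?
Since 163 is prime, by Fermat 7^(-1) ≡ 7^{161} ≡ 70 (mod 163). Verify: 7 × 70 = 490 ≡ 1 (mod 163)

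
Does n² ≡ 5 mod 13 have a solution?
By Euler's criterion: 5^{6} ≡ 12 mod 13. Since this equals -1 (≡ 12), 5 is not a QR.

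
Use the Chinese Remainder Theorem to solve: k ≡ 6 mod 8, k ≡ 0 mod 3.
M = 8 × 3 = 24. M₁ = 3, y₁ ≡ 3 mod 8. M₂ = 8, y₂ ≡ 2 mod 3. k = 6×3×3 + 0×8×2 ≡ 6 mod 24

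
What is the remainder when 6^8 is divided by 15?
By repeated squaring (mod 15): 6^{1}≡6, 6^{2}≡6, 6^{4}≡6, 6^{8}≡6. So 6^{8} ≡ 6 (mod 15)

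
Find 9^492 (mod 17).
Using Fermat: 9^{16} ≡ 1 (mod 17). 492 ≡ 12 (mod 16). So 9^{492} ≡ 9^{12} ≡ 16 (mod 17)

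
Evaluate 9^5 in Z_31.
By repeated squaring mod 31: 9^{1}≡9, 9^{2}≡19, 9^{4}≡20. Then 9^{5} = 9^{4+1} ≡ 20 × 9 ≡ 25 mod 31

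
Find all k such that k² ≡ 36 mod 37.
The square roots of 36 mod 37 are 6 and 31. Verify: 6² = 36 ≡ 36 mod 37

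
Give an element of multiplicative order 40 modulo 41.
6 has order 40 mod 41 since 6^{40} ≡ 1 mod 41 and no smaller power works.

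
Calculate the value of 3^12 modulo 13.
Using Fermat: 3^{12} ≡ 1 mod 13. 12 ≡ 0 mod 12. So 3^{12} ≡ 3^{0} ≡ 1 mod 13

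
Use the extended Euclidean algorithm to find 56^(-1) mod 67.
Extended GCD: 56(6) + 67(-5) = 1. So 56^(-1) ≡ 6 (mod 67). Verify: 56 × 6 = 336 ≡ 1 (mod 67)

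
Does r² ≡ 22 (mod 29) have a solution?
By Euler's criterion: 22^{14} ≡ 1 (mod 29). Since this equals 1, 22 is a QR.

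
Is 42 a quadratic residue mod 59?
By Euler's criterion: 42^{29} ≡ 58 (mod 59). Since this equals -1 (≡ 58), 42 is not a QR.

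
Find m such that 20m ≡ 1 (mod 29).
Since 29 is prime, by Fermat 20^(-1) ≡ 20^{27} ≡ 16 (mod 29). Verify: 20 × 16 = 320 ≡ 1 (mod 29)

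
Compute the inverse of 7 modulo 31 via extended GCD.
Extended GCD: 7(9) + 31(-2) = 1. So 7^(-1) ≡ 9 (mod 31). Verify: 7 × 9 = 63 ≡ 1 (mod 31)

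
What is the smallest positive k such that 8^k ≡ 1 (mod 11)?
Powers of 8 mod 11: 8^1≡8, 8^2≡9, 8^3≡6, 8^4≡4, 8^5≡10, 8^6≡3, 8^7≡2, 8^8≡5, 8^9≡7, 8^10≡1. ord_11(8) = 10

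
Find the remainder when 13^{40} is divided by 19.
By Fermat: 13^{18} ≡ 1 mod 19. 40 = 2×18 + 4. So 13^{40} ≡ 13^{4} ≡ 4 mod 19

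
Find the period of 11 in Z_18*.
Powers of 11 mod 18: 11^1≡11, 11^2≡13, 11^3≡17, 11^4≡7, 11^5≡5, 11^6≡1. Order = 6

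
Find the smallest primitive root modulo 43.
g = 3. For each prime q|42: 3^{21}≡42, 3^{14}≡36, 3^{6}≡41, none ≡ 1, so ord_43(3) = 42 and 3 is a primitive root.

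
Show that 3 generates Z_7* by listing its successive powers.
3^1, 3^2, ..., 3^{6} mod 7: [3, 2, 6, 4, 5, 1]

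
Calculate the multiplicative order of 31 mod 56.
Powers of 31 mod 56: 31^1≡31, 31^2≡9, 31^3≡55, 31^4≡25, 31^5≡47, 31^6≡1. So the order of 31 is 6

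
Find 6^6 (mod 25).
By repeated squaring (mod 25): 6^{1}≡6, 6^{2}≡11, 6^{4}≡21. Then 6^{6} = 6^{4+2} ≡ 21 × 11 ≡ 6 (mod 25)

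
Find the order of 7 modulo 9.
Powers of 7 mod 9: 7^1≡7, 7^2≡4, 7^3≡1. So the order of 7 is 3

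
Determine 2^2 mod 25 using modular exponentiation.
2^{2} = 4 ≡ 4 (mod 25)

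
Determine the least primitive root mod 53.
g = 2. Powers: [2, 4, 8, 16, 32, 11, 22, 44, 35, 17, ...] generates all 52 non-zero residues.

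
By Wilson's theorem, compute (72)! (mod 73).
By Wilson's theorem, (72)! ≡ -1 ≡ 72 (mod 73)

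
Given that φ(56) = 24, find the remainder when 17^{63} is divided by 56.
By Euler: 17^{24} ≡ 1 mod 56 since gcd(17, 56) = 1. 63 = 2×24 + 15. So 17^{63} ≡ 17^{15} ≡ 41 mod 56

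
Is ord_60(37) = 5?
Powers of 37 mod 60: 37^1≡37, 37^2≡49, 37^3≡13, 37^4≡1. Already 37^4≡1, so the order is 4 < 5. No, the actual order is 4.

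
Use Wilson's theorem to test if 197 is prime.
(196)! mod 197 = 196. Since 196 ≡ -1 mod 197, 197 is prime.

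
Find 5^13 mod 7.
Using Fermat: 5^{6} ≡ 1 mod 7. 13 ≡ 1 mod 6. So 5^{13} ≡ 5^{1} ≡ 5 mod 7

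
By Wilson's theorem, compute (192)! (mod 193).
By Wilson's theorem, (192)! ≡ -1 ≡ 192 (mod 193)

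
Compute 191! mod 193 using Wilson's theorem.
(192)! = (191)! × (192) ≡ -1 mod 193. So (191)! ≡ -1 × (192)^(-1) ≡ (-1)×(-1) = 1 mod 193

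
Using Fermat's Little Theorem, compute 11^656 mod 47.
By Fermat: 11^{46} ≡ 1 (mod 47). 656 ≡ 12 (mod 46). So 11^{656} ≡ 11^{12} ≡ 6 (mod 47)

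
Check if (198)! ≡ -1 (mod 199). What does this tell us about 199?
(198)! mod 199 = 198. Since this equals -1 (mod 199), Wilson confirms 199 is prime.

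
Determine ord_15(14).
Powers of 14 mod 15: 14^1≡14, 14^2≡1. ord_15(14) = 2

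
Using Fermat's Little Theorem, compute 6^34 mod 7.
By Fermat: 6^{6} ≡ 1 (mod 7). 34 = 5×6 + 4. So 6^{34} ≡ 6^{4} ≡ 1 (mod 7)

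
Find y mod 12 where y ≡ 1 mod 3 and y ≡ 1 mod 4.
M = 3 × 4 = 12. M₁ = 4, y₁ ≡ 1 mod 3. M₂ = 3, y₂ ≡ 3 mod 4. y = 1×4×1 + 1×3×3 ≡ 1 mod 12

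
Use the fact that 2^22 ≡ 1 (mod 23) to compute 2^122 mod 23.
By Fermat: 2^{22} ≡ 1 (mod 23). 122 = 5×22 + 12. So 2^{122} ≡ 2^{12} ≡ 2 (mod 23)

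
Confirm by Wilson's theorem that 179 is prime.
(178)! mod 179 = 178. Since this equals -1 (mod 179), Wilson confirms 179 is prime.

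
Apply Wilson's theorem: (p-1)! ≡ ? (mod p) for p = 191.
By Wilson's theorem, (190)! ≡ -1 ≡ 190 (mod 191)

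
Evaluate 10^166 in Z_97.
Using Fermat: 10^{96} ≡ 1 mod 97. 166 ≡ 70 mod 96. So 10^{166} ≡ 10^{70} ≡ 72 mod 97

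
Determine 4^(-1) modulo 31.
Since 31 is prime, by Fermat 4^(-1) ≡ 4^{29} ≡ 8 (mod 31). Verify: 4 × 8 = 32 ≡ 1 (mod 31)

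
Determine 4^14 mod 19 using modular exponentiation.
By repeated squaring mod 19: 4^{1}≡4, 4^{2}≡16, 4^{4}≡9, 4^{8}≡5. Then 4^{14} = 4^{8+4+2} ≡ 5 × 9 × 16 ≡ 17 mod 19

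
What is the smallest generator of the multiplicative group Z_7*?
g = 3. For each prime q|6: 3^{3}≡6, 3^{2}≡2, none ≡ 1, so ord_7(3) = 6 and 3 is a primitive root.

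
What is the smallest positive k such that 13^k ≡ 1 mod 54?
Powers of 13 mod 54: 13^1≡13, 13^2≡7, 13^3≡37, 13^4≡49, 13^5≡43, 13^6≡19, 13^7≡31, 13^8≡25, 13^9≡1. ord_54(13) = 9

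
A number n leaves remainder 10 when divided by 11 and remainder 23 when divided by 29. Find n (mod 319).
M = 11 × 29 = 319. M₁ = 29, y₁ ≡ 8 (mod 11). M₂ = 11, y₂ ≡ 8 (mod 29). n = 10×29×8 + 23×11×8 ≡ 197 (mod 319)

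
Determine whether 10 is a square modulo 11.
By Euler's criterion: 10^{5} ≡ 10 mod 11. Since this equals -1 (≡ 10), 10 is not a QR.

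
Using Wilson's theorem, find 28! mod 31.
(30)! = (28)! × (29) × (30) ≡ -1 (mod 31). So (28)! ≡ -1 × [(30)(29)]^(-1) ≡ 15 (mod 31)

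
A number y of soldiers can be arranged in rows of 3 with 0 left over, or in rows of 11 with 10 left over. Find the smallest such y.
M = 3 × 11 = 33. M₁ = 11, y₁ ≡ 2 mod 3. M₂ = 3, y₂ ≡ 4 mod 11. y = 0×11×2 + 10×3×4 ≡ 21 mod 33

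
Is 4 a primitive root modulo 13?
4^{6} ≡ 1 mod 13 and 6 < 12, so ord_13(4) = 6 ≠ 12 and 4 is not a primitive root.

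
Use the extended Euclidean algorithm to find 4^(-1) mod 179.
Extended GCD: 4(45) + 179(-1) = 1. So 4^(-1) ≡ 45 (mod 179). Verify: 4 × 45 = 180 ≡ 1 (mod 179)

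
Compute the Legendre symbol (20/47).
(20/47) = 20^{23} mod 47 = -1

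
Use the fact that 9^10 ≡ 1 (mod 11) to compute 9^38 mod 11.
By Fermat: 9^{10} ≡ 1 (mod 11). 38 = 3×10 + 8. So 9^{38} ≡ 9^{8} ≡ 3 (mod 11)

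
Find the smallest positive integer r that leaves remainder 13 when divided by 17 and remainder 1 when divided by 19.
M = 17 × 19 = 323. M₁ = 19, y₁ ≡ 9 mod 17. M₂ = 17, y₂ ≡ 9 mod 19. r = 13×19×9 + 1×17×9 ≡ 115 mod 323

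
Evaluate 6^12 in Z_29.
By repeated squaring (mod 29): 6^{1}≡6, 6^{2}≡7, 6^{4}≡20, 6^{8}≡23. Then 6^{12} = 6^{8+4} ≡ 23 × 20 ≡ 25 (mod 29)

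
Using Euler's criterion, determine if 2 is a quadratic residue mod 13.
By Euler's criterion: 2^{6} ≡ 12 mod 13. Since this equals -1 (≡ 12), 2 is not a QR.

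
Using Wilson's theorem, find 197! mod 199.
(198)! = (197)! × (198) ≡ -1 mod 199. So (197)! ≡ -1 × (198)^(-1) ≡ (-1)×(-1) = 1 mod 199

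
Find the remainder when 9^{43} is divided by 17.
By Fermat: 9^{16} ≡ 1 mod 17. 43 = 2×16 + 11. So 9^{43} ≡ 9^{11} ≡ 15 mod 17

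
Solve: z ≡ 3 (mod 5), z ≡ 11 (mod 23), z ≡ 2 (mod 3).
M = 5 × 23 × 3 = 345. M₁ = 69, y₁ ≡ 4 (mod 5). M₂ = 15, y₂ ≡ 20 (mod 23). M₃ = 115, y₃ ≡ 1 (mod 3). z = 3×69×4 + 11×15×20 + 2×115×1 ≡ 218 (mod 345)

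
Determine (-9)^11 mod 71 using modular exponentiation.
By repeated squaring mod 71: (-9)^{1}≡62, (-9)^{2}≡10, (-9)^{4}≡29, (-9)^{8}≡60. Then (-9)^{11} = (-9)^{8+2+1} ≡ 60 × 10 × 62 ≡ 67 mod 71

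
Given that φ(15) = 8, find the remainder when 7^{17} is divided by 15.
By Euler: 7^{8} ≡ 1 (mod 15) since gcd(7, 15) = 1. 17 = 2×8 + 1. So 7^{17} ≡ 7^{1} ≡ 7 (mod 15)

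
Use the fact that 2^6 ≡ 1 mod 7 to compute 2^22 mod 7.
By Fermat: 2^{6} ≡ 1 mod 7. 22 = 3×6 + 4. So 2^{22} ≡ 2^{4} ≡ 2 mod 7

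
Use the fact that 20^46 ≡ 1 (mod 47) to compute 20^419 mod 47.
By Fermat: 20^{46} ≡ 1 (mod 47). 419 ≡ 5 (mod 46). So 20^{419} ≡ 20^{5} ≡ 5 (mod 47)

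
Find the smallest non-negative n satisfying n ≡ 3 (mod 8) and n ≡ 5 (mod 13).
M = 8 × 13 = 104. M₁ = 13, y₁ ≡ 5 (mod 8). M₂ = 8, y₂ ≡ 5 (mod 13). n = 3×13×5 + 5×8×5 ≡ 83 (mod 104)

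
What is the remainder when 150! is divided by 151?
By Wilson's theorem, (150)! ≡ -1 ≡ 150 mod 151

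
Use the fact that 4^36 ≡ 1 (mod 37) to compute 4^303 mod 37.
By Fermat: 4^{36} ≡ 1 (mod 37). 303 ≡ 15 (mod 36). So 4^{303} ≡ 4^{15} ≡ 11 (mod 37)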